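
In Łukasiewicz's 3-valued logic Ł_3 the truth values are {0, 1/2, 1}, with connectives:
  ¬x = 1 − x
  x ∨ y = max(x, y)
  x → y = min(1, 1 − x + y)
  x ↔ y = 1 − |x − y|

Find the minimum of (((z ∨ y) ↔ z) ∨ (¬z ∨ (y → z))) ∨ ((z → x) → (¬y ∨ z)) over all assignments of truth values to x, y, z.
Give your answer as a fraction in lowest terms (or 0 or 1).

Take x = 1/2, y = 1, z = 1/2:
z ∨ y = 1/2 ∨ 1 = 1
(z ∨ y) ↔ z = 1 ↔ 1/2 = 1/2
¬z = ¬1/2 = 1/2
y → z = 1 → 1/2 = 1/2
¬z ∨ (y → z) = 1/2 ∨ 1/2 = 1/2
((z ∨ y) ↔ z) ∨ (¬z ∨ (y → z)) = 1/2 ∨ 1/2 = 1/2
z → x = 1/2 → 1/2 = 1
¬y = ¬1 = 0
¬y ∨ z = 0 ∨ 1/2 = 1/2
(z → x) → (¬y ∨ z) = 1 → 1/2 = 1/2
(((z ∨ y) ↔ z) ∨ (¬z ∨ (y → z))) ∨ ((z → x) → (¬y ∨ z)) = 1/2 ∨ 1/2 = 1/2
No assignment yields a value below 1/2, so this is the minimum.

1/2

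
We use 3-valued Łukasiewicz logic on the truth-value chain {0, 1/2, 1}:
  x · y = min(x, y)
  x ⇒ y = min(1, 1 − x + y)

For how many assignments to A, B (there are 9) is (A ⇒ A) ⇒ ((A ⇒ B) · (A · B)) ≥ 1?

1

A = 0, B = 0 ↦ 0  <
A = 0, B = 1/2 ↦ 0  <
A = 0, B = 1 ↦ 0  <
A = 1/2, B = 0 ↦ 0  <
A = 1/2, B = 1/2 ↦ 1/2  <
A = 1/2, B = 1 ↦ 1/2  <
A = 1, B = 0 ↦ 0  <
A = 1, B = 1/2 ↦ 1/2  <
A = 1, B = 1 ↦ 1  ≥
So 1 of the 9 assignments meets the threshold.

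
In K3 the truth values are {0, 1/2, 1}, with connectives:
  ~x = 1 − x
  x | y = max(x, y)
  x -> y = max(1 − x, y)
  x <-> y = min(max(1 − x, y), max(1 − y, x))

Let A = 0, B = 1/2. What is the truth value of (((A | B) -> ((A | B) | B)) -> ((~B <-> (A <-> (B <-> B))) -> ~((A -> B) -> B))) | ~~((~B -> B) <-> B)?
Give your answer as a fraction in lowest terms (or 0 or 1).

1/2

A | B = 0 | 1/2 = 1/2
A | B = 0 | 1/2 = 1/2
(A | B) | B = 1/2 | 1/2 = 1/2
(A | B) -> ((A | B) | B) = 1/2 -> 1/2 = 1/2
~B = ~1/2 = 1/2
B <-> B = 1/2 <-> 1/2 = 1/2
A <-> (B <-> B) = 0 <-> 1/2 = 1/2
~B <-> (A <-> (B <-> B)) = 1/2 <-> 1/2 = 1/2
A -> B = 0 -> 1/2 = 1
(A -> B) -> B = 1 -> 1/2 = 1/2
~((A -> B) -> B) = ~1/2 = 1/2
(~B <-> (A <-> (B <-> B))) -> ~((A -> B) -> B) = 1/2 -> 1/2 = 1/2
((A | B) -> ((A | B) | B)) -> ((~B <-> (A <-> (B <-> B))) -> ~((A -> B) -> B)) = 1/2 -> 1/2 = 1/2
~B = ~1/2 = 1/2
~B -> B = 1/2 -> 1/2 = 1/2
(~B -> B) <-> B = 1/2 <-> 1/2 = 1/2
~((~B -> B) <-> B) = ~1/2 = 1/2
~~((~B -> B) <-> B) = ~1/2 = 1/2
(((A | B) -> ((A | B) | B)) -> ((~B <-> (A <-> (B <-> B))) -> ~((A -> B) -> B))) | ~~((~B -> B) <-> B) = 1/2 | 1/2 = 1/2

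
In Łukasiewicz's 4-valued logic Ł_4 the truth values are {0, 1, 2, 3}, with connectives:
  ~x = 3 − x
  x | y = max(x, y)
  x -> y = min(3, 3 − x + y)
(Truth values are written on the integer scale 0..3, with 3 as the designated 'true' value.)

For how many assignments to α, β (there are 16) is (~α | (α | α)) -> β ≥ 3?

6

α = 0, β = 0 ↦ 0  <
α = 0, β = 1 ↦ 1  <
α = 0, β = 2 ↦ 2  <
α = 0, β = 3 ↦ 3  ≥
α = 1, β = 0 ↦ 1  <
α = 1, β = 1 ↦ 2  <
α = 1, β = 2 ↦ 3  ≥
α = 1, β = 3 ↦ 3  ≥
α = 2, β = 0 ↦ 1  <
α = 2, β = 1 ↦ 2  <
α = 2, β = 2 ↦ 3  ≥
α = 2, β = 3 ↦ 3  ≥
α = 3, β = 0 ↦ 0  <
α = 3, β = 1 ↦ 1  <
α = 3, β = 2 ↦ 2  <
α = 3, β = 3 ↦ 3  ≥
So 6 of the 16 assignments meet the threshold.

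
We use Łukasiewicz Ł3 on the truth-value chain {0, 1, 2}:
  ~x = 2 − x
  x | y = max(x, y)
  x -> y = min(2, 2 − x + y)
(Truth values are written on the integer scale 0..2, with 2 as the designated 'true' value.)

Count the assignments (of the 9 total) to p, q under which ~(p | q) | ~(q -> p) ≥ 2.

p = 0, q = 0 ↦ 2  ≥
p = 0, q = 1 ↦ 1  <
p = 0, q = 2 ↦ 2  ≥
p = 1, q = 0 ↦ 1  <
p = 1, q = 1 ↦ 1  <
p = 1, q = 2 ↦ 1  <
p = 2, q = 0 ↦ 0  <
p = 2, q = 1 ↦ 0  <
p = 2, q = 2 ↦ 0  <
So 2 of the 9 assignments meet the threshold.

2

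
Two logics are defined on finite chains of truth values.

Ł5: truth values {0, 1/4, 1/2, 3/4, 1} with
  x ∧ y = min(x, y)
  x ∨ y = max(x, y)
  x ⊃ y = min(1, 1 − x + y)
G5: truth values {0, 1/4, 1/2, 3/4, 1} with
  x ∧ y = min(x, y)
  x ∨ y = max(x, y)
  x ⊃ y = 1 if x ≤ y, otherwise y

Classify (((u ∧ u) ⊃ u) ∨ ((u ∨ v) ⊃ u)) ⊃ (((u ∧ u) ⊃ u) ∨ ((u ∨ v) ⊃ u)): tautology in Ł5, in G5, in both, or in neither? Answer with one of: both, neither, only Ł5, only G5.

both

In Ł5: every assignment gives 1 — tautology.
In G5: every assignment gives 1 — tautology.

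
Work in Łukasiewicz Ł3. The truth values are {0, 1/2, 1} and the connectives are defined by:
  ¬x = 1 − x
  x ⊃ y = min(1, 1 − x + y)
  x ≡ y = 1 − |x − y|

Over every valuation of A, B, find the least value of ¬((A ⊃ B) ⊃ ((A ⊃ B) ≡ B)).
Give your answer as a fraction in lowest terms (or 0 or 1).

Take A = 0, B = 1:
A ⊃ B = 0 ⊃ 1 = 1
A ⊃ B = 0 ⊃ 1 = 1
(A ⊃ B) ≡ B = 1 ≡ 1 = 1
(A ⊃ B) ⊃ ((A ⊃ B) ≡ B) = 1 ⊃ 1 = 1
¬((A ⊃ B) ⊃ ((A ⊃ B) ≡ B)) = ¬1 = 0
No assignment yields a value below 0, so this is the minimum.

0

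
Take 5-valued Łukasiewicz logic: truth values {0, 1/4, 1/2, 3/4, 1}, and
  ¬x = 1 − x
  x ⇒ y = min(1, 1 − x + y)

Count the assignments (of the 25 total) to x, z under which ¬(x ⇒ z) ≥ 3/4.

value 1: 1 assignment (counts)
value 3/4: 2 assignments (counts)
value 1/2: 3 assignments
value 1/4: 4 assignments
value 0: 15 assignments
So 3 of the 25 assignments meet the threshold.

3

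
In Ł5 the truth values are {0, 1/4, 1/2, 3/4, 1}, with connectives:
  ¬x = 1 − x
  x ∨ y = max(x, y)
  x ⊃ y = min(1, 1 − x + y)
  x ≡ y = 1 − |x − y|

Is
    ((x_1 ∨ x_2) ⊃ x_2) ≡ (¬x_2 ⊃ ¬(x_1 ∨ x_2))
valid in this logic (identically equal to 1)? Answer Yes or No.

Yes

At x_1 = 1/2, x_2 = 3/4, for instance:
x_1 ∨ x_2 = 1/2 ∨ 3/4 = 3/4
(x_1 ∨ x_2) ⊃ x_2 = 3/4 ⊃ 3/4 = 1
¬x_2 = ¬3/4 = 1/4
¬(x_1 ∨ x_2) = ¬3/4 = 1/4
¬x_2 ⊃ ¬(x_1 ∨ x_2) = 1/4 ⊃ 1/4 = 1
((x_1 ∨ x_2) ⊃ x_2) ≡ (¬x_2 ⊃ ¬(x_1 ∨ x_2)) = 1 ≡ 1 = 1
and checking the remaining 24 assignments likewise gives ≥ 1 in every case.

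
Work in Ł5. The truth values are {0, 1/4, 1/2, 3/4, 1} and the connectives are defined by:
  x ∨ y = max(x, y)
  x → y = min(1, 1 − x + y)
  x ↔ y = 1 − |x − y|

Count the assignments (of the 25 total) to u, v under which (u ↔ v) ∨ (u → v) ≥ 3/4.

19

value 1: 15 assignments (counts)
value 3/4: 4 assignments (counts)
value 1/2: 3 assignments
value 1/4: 2 assignments
value 0: 1 assignment
So 19 of the 25 assignments meet the threshold.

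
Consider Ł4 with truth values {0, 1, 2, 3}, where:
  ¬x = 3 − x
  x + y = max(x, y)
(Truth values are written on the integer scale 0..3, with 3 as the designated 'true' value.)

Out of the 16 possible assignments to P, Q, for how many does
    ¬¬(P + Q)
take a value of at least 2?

12

P = 0, Q = 0 ↦ 0  <
P = 0, Q = 1 ↦ 1  <
P = 0, Q = 2 ↦ 2  ≥
P = 0, Q = 3 ↦ 3  ≥
P = 1, Q = 0 ↦ 1  <
P = 1, Q = 1 ↦ 1  <
P = 1, Q = 2 ↦ 2  ≥
P = 1, Q = 3 ↦ 3  ≥
P = 2, Q = 0 ↦ 2  ≥
P = 2, Q = 1 ↦ 2  ≥
P = 2, Q = 2 ↦ 2  ≥
P = 2, Q = 3 ↦ 3  ≥
P = 3, Q = 0 ↦ 3  ≥
P = 3, Q = 1 ↦ 3  ≥
P = 3, Q = 2 ↦ 3  ≥
P = 3, Q = 3 ↦ 3  ≥
So 12 of the 16 assignments meet the threshold.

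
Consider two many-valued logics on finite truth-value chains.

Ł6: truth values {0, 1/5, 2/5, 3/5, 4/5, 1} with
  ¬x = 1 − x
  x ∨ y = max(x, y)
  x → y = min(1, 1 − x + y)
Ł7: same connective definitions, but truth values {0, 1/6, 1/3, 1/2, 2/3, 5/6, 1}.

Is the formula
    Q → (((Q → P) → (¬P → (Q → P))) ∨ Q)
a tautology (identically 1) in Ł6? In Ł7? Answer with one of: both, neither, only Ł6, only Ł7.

In Ł6: every assignment gives 1 — tautology.
In Ł7: every assignment gives 1 — tautology.

both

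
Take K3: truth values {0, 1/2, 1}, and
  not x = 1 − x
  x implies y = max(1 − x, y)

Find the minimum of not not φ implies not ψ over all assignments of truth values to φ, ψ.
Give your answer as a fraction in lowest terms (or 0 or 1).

Take φ = 1, ψ = 1:
not φ = not 1 = 0
not not φ = not 0 = 1
not ψ = not 1 = 0
not not φ implies not ψ = 1 implies 0 = 0
No assignment yields a value below 0, so this is the minimum.

0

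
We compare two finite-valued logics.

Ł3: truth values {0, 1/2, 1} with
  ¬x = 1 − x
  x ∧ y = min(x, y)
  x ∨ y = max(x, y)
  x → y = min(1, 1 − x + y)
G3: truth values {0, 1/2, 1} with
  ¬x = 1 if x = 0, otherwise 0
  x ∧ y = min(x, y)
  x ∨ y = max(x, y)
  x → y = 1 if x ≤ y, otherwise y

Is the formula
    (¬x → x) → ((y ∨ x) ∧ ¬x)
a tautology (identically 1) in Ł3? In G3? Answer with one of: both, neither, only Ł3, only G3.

In Ł3: at x = 1/2, y = 0 the value is 1/2 — not a tautology.
In G3: at x = 1/2, y = 0 the value is 0 — not a tautology.

neither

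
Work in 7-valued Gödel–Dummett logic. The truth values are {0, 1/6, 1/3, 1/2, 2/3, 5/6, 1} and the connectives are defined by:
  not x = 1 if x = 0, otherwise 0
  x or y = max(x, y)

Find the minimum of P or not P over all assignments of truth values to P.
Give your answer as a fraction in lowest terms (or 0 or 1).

1/6

Take P = 1/6:
not P = not 1/6 = 0
P or not P = 1/6 or 0 = 1/6
No assignment yields a value below 1/6, so this is the minimum.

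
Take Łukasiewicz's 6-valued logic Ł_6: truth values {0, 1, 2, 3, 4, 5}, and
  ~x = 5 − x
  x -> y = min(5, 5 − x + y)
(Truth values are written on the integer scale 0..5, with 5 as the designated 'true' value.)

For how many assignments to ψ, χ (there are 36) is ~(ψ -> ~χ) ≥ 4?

value 5: 1 assignment (counts)
value 4: 2 assignments (counts)
value 3: 3 assignments
value 2: 4 assignments
value 1: 5 assignments
value 0: 21 assignments
So 3 of the 36 assignments meet the threshold.

3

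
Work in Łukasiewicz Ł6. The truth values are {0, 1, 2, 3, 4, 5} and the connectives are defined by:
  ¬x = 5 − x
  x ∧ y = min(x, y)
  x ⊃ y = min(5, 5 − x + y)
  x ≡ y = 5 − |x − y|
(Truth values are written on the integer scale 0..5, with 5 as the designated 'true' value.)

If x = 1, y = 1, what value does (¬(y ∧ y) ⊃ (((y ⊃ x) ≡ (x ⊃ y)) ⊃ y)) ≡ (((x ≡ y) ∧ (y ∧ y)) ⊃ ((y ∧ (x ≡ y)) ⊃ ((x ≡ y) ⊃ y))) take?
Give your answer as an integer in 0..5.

y ∧ y = 1 ∧ 1 = 1
¬(y ∧ y) = ¬1 = 4
y ⊃ x = 1 ⊃ 1 = 5
x ⊃ y = 1 ⊃ 1 = 5
(y ⊃ x) ≡ (x ⊃ y) = 5 ≡ 5 = 5
((y ⊃ x) ≡ (x ⊃ y)) ⊃ y = 5 ⊃ 1 = 1
¬(y ∧ y) ⊃ (((y ⊃ x) ≡ (x ⊃ y)) ⊃ y) = 4 ⊃ 1 = 2
x ≡ y = 1 ≡ 1 = 5
y ∧ y = 1 ∧ 1 = 1
(x ≡ y) ∧ (y ∧ y) = 5 ∧ 1 = 1
x ≡ y = 1 ≡ 1 = 5
y ∧ (x ≡ y) = 1 ∧ 5 = 1
x ≡ y = 1 ≡ 1 = 5
(x ≡ y) ⊃ y = 5 ⊃ 1 = 1
(y ∧ (x ≡ y)) ⊃ ((x ≡ y) ⊃ y) = 1 ⊃ 1 = 5
((x ≡ y) ∧ (y ∧ y)) ⊃ ((y ∧ (x ≡ y)) ⊃ ((x ≡ y) ⊃ y)) = 1 ⊃ 5 = 5
(¬(y ∧ y) ⊃ (((y ⊃ x) ≡ (x ⊃ y)) ⊃ y)) ≡ (((x ≡ y) ∧ (y ∧ y)) ⊃ ((y ∧ (x ≡ y)) ⊃ ((x ≡ y) ⊃ y))) = 2 ≡ 5 = 2

2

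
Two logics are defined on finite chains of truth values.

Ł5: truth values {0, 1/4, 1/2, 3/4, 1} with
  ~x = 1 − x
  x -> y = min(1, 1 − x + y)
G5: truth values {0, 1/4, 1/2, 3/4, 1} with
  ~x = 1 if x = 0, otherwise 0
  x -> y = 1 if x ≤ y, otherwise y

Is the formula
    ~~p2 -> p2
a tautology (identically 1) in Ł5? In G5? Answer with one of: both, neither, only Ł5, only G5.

In Ł5: every assignment gives 1 — tautology.
In G5: at p2 = 1/4 the value is 1/4 — not a tautology.

only Ł5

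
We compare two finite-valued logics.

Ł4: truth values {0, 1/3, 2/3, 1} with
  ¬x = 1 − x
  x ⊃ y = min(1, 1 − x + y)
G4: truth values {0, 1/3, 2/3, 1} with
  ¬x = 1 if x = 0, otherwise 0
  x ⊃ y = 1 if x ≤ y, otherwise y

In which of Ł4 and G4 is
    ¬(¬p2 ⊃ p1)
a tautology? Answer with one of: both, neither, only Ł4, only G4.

In Ł4: at p1 = 0, p2 = 1/3 the value is 2/3 — not a tautology.
In G4: at p1 = 0, p2 = 1/3 the value is 0 — not a tautology.

neither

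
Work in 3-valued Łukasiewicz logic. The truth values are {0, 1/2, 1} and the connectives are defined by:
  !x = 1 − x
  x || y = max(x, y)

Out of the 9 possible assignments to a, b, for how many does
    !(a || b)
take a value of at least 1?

a = 0, b = 0 ↦ 1  ≥
a = 0, b = 1/2 ↦ 1/2  <
a = 0, b = 1 ↦ 0  <
a = 1/2, b = 0 ↦ 1/2  <
a = 1/2, b = 1/2 ↦ 1/2  <
a = 1/2, b = 1 ↦ 0  <
a = 1, b = 0 ↦ 0  <
a = 1, b = 1/2 ↦ 0  <
a = 1, b = 1 ↦ 0  <
So 1 of the 9 assignments meets the threshold.

1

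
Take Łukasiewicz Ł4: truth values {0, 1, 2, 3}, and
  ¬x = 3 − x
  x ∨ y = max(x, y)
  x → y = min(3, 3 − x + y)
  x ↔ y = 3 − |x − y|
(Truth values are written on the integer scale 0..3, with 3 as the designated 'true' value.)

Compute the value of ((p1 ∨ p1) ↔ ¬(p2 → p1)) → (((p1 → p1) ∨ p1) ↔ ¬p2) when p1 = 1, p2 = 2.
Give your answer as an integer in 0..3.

p1 ∨ p1 = 1 ∨ 1 = 1
p2 → p1 = 2 → 1 = 2
¬(p2 → p1) = ¬2 = 1
(p1 ∨ p1) ↔ ¬(p2 → p1) = 1 ↔ 1 = 3
p1 → p1 = 1 → 1 = 3
(p1 → p1) ∨ p1 = 3 ∨ 1 = 3
¬p2 = ¬2 = 1
((p1 → p1) ∨ p1) ↔ ¬p2 = 3 ↔ 1 = 1
((p1 ∨ p1) ↔ ¬(p2 → p1)) → (((p1 → p1) ∨ p1) ↔ ¬p2) = 3 → 1 = 1

1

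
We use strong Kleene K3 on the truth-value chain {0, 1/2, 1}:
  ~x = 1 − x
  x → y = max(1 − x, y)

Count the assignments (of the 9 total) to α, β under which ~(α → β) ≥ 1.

α = 0, β = 0 ↦ 0  <
α = 0, β = 1/2 ↦ 0  <
α = 0, β = 1 ↦ 0  <
α = 1/2, β = 0 ↦ 1/2  <
α = 1/2, β = 1/2 ↦ 1/2  <
α = 1/2, β = 1 ↦ 0  <
α = 1, β = 0 ↦ 1  ≥
α = 1, β = 1/2 ↦ 1/2  <
α = 1, β = 1 ↦ 0  <
So 1 of the 9 assignments meets the threshold.

1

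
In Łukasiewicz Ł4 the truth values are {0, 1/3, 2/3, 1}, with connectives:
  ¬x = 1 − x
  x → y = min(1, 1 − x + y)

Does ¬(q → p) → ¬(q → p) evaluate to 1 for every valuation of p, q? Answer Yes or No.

Yes

p = 0, q = 0 ↦ 1
p = 0, q = 1/3 ↦ 1
p = 0, q = 2/3 ↦ 1
p = 0, q = 1 ↦ 1
p = 1/3, q = 0 ↦ 1
p = 1/3, q = 1/3 ↦ 1
p = 1/3, q = 2/3 ↦ 1
p = 1/3, q = 1 ↦ 1
p = 2/3, q = 0 ↦ 1
p = 2/3, q = 1/3 ↦ 1
p = 2/3, q = 2/3 ↦ 1
p = 2/3, q = 1 ↦ 1
p = 1, q = 0 ↦ 1
p = 1, q = 1/3 ↦ 1
p = 1, q = 2/3 ↦ 1
p = 1, q = 1 ↦ 1
Every assignment gives a value ≥ 1.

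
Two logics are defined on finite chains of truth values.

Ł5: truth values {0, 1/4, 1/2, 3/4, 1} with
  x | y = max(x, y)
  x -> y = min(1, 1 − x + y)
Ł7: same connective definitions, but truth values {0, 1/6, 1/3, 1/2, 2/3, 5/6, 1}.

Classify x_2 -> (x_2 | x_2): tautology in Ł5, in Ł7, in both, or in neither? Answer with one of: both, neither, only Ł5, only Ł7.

In Ł5: every assignment gives 1 — tautology.
In Ł7: every assignment gives 1 — tautology.

both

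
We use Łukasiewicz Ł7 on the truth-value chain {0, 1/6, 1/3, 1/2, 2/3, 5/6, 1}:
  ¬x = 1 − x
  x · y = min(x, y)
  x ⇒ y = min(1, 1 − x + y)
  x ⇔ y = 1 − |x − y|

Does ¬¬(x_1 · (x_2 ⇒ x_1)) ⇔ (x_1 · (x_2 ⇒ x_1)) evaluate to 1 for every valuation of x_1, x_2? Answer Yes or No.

At x_1 = 2/3, x_2 = 0, for instance:
x_2 ⇒ x_1 = 0 ⇒ 2/3 = 1
x_1 · (x_2 ⇒ x_1) = 2/3 · 1 = 2/3
¬(x_1 · (x_2 ⇒ x_1)) = ¬2/3 = 1/3
¬¬(x_1 · (x_2 ⇒ x_1)) = ¬1/3 = 2/3
¬¬(x_1 · (x_2 ⇒ x_1)) ⇔ (x_1 · (x_2 ⇒ x_1)) = 2/3 ⇔ 2/3 = 1
and checking the remaining 48 assignments likewise gives ≥ 1 in every case.

Yes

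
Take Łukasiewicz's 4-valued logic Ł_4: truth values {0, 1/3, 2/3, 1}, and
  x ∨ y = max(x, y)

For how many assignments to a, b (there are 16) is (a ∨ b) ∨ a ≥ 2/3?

a = 0, b = 0 ↦ 0  <
a = 0, b = 1/3 ↦ 1/3  <
a = 0, b = 2/3 ↦ 2/3  ≥
a = 0, b = 1 ↦ 1  ≥
a = 1/3, b = 0 ↦ 1/3  <
a = 1/3, b = 1/3 ↦ 1/3  <
a = 1/3, b = 2/3 ↦ 2/3  ≥
a = 1/3, b = 1 ↦ 1  ≥
a = 2/3, b = 0 ↦ 2/3  ≥
a = 2/3, b = 1/3 ↦ 2/3  ≥
a = 2/3, b = 2/3 ↦ 2/3  ≥
a = 2/3, b = 1 ↦ 1  ≥
a = 1, b = 0 ↦ 1  ≥
a = 1, b = 1/3 ↦ 1  ≥
a = 1, b = 2/3 ↦ 1  ≥
a = 1, b = 1 ↦ 1  ≥
So 12 of the 16 assignments meet the threshold.

12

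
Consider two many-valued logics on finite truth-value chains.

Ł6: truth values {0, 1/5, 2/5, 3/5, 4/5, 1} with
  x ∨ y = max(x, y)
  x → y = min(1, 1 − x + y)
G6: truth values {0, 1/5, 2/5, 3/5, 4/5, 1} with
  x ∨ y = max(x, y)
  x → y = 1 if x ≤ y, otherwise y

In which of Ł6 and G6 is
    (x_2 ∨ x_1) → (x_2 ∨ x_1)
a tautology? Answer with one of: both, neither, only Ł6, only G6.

both

In Ł6: every assignment gives 1 — tautology.
In G6: every assignment gives 1 — tautology.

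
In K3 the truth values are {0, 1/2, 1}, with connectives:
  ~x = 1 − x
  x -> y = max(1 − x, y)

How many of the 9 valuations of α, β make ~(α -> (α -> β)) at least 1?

1

α = 0, β = 0 ↦ 0  <
α = 0, β = 1/2 ↦ 0  <
α = 0, β = 1 ↦ 0  <
α = 1/2, β = 0 ↦ 1/2  <
α = 1/2, β = 1/2 ↦ 1/2  <
α = 1/2, β = 1 ↦ 0  <
α = 1, β = 0 ↦ 1  ≥
α = 1, β = 1/2 ↦ 1/2  <
α = 1, β = 1 ↦ 0  <
So 1 of the 9 assignments meets the threshold.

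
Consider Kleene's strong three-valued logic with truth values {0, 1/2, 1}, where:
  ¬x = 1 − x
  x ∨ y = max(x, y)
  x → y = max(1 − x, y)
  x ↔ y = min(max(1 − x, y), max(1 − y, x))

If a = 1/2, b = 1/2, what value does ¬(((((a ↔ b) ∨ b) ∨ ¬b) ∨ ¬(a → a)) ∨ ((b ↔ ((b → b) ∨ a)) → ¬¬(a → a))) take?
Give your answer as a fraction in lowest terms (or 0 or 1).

1/2

a ↔ b = 1/2 ↔ 1/2 = 1/2
(a ↔ b) ∨ b = 1/2 ∨ 1/2 = 1/2
¬b = ¬1/2 = 1/2
((a ↔ b) ∨ b) ∨ ¬b = 1/2 ∨ 1/2 = 1/2
a → a = 1/2 → 1/2 = 1/2
¬(a → a) = ¬1/2 = 1/2
(((a ↔ b) ∨ b) ∨ ¬b) ∨ ¬(a → a) = 1/2 ∨ 1/2 = 1/2
b → b = 1/2 → 1/2 = 1/2
(b → b) ∨ a = 1/2 ∨ 1/2 = 1/2
b ↔ ((b → b) ∨ a) = 1/2 ↔ 1/2 = 1/2
a → a = 1/2 → 1/2 = 1/2
¬(a → a) = ¬1/2 = 1/2
¬¬(a → a) = ¬1/2 = 1/2
(b ↔ ((b → b) ∨ a)) → ¬¬(a → a) = 1/2 → 1/2 = 1/2
((((a ↔ b) ∨ b) ∨ ¬b) ∨ ¬(a → a)) ∨ ((b ↔ ((b → b) ∨ a)) → ¬¬(a → a)) = 1/2 ∨ 1/2 = 1/2
¬(((((a ↔ b) ∨ b) ∨ ¬b) ∨ ¬(a → a)) ∨ ((b ↔ ((b → b) ∨ a)) → ¬¬(a → a))) = ¬1/2 = 1/2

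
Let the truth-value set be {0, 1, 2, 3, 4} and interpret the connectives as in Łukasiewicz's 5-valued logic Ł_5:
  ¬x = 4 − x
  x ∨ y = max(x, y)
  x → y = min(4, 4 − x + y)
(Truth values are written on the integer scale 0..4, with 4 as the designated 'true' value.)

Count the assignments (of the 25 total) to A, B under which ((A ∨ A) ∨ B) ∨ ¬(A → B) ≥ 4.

value 4: 9 assignments (counts)
value 3: 7 assignments
value 2: 5 assignments
value 1: 3 assignments
value 0: 1 assignment
So 9 of the 25 assignments meet the threshold.

9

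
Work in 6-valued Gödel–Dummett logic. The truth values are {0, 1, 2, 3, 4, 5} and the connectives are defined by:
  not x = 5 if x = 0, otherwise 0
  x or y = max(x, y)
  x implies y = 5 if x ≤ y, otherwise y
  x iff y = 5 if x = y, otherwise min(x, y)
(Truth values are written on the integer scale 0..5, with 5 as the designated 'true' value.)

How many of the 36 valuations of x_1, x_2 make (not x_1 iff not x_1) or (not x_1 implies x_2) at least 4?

36

value 5: 36 assignments (counts)
So 36 of the 36 assignments meet the threshold.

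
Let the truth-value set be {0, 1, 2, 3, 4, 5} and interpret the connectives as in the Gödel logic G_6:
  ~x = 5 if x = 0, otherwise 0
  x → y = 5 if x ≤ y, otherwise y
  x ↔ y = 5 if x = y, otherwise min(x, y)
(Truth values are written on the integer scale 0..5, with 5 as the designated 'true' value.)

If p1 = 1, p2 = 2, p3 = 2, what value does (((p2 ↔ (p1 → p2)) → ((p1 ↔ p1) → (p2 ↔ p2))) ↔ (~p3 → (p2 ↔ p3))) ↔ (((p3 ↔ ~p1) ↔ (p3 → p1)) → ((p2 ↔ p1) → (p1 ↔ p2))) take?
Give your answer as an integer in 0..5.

5

p1 → p2 = 1 → 2 = 5
p2 ↔ (p1 → p2) = 2 ↔ 5 = 2
p1 ↔ p1 = 1 ↔ 1 = 5
p2 ↔ p2 = 2 ↔ 2 = 5
(p1 ↔ p1) → (p2 ↔ p2) = 5 → 5 = 5
(p2 ↔ (p1 → p2)) → ((p1 ↔ p1) → (p2 ↔ p2)) = 2 → 5 = 5
~p3 = ~2 = 0
p2 ↔ p3 = 2 ↔ 2 = 5
~p3 → (p2 ↔ p3) = 0 → 5 = 5
((p2 ↔ (p1 → p2)) → ((p1 ↔ p1) → (p2 ↔ p2))) ↔ (~p3 → (p2 ↔ p3)) = 5 ↔ 5 = 5
~p1 = ~1 = 0
p3 ↔ ~p1 = 2 ↔ 0 = 0
p3 → p1 = 2 → 1 = 1
(p3 ↔ ~p1) ↔ (p3 → p1) = 0 ↔ 1 = 0
p2 ↔ p1 = 2 ↔ 1 = 1
p1 ↔ p2 = 1 ↔ 2 = 1
(p2 ↔ p1) → (p1 ↔ p2) = 1 → 1 = 5
((p3 ↔ ~p1) ↔ (p3 → p1)) → ((p2 ↔ p1) → (p1 ↔ p2)) = 0 → 5 = 5
(((p2 ↔ (p1 → p2)) → ((p1 ↔ p1) → (p2 ↔ p2))) ↔ (~p3 → (p2 ↔ p3))) ↔ (((p3 ↔ ~p1) ↔ (p3 → p1)) → ((p2 ↔ p1) → (p1 ↔ p2))) = 5 ↔ 5 = 5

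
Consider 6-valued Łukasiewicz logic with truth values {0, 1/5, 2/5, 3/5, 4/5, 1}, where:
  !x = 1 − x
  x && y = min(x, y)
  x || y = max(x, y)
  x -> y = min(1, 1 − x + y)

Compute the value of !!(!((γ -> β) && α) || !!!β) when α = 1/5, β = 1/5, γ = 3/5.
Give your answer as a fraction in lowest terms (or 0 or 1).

γ -> β = 3/5 -> 1/5 = 3/5
(γ -> β) && α = 3/5 && 1/5 = 1/5
!((γ -> β) && α) = !1/5 = 4/5
!β = !1/5 = 4/5
!!β = !4/5 = 1/5
!!!β = !1/5 = 4/5
!((γ -> β) && α) || !!!β = 4/5 || 4/5 = 4/5
!(!((γ -> β) && α) || !!!β) = !4/5 = 1/5
!!(!((γ -> β) && α) || !!!β) = !1/5 = 4/5

4/5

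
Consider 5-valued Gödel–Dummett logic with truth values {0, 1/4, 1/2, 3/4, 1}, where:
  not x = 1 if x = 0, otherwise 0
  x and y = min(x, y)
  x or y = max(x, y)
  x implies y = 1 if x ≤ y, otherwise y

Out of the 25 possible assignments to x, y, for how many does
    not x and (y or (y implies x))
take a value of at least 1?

2

value 1: 2 assignments (counts)
value 3/4: 1 assignment
value 1/2: 1 assignment
value 1/4: 1 assignment
value 0: 20 assignments
So 2 of the 25 assignments meet the threshold.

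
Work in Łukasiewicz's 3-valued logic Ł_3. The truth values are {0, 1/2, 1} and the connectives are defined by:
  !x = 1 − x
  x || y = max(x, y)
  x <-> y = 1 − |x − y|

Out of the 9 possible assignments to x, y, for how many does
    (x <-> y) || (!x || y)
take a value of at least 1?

6

x = 0, y = 0 ↦ 1  ≥
x = 0, y = 1/2 ↦ 1  ≥
x = 0, y = 1 ↦ 1  ≥
x = 1/2, y = 0 ↦ 1/2  <
x = 1/2, y = 1/2 ↦ 1  ≥
x = 1/2, y = 1 ↦ 1  ≥
x = 1, y = 0 ↦ 0  <
x = 1, y = 1/2 ↦ 1/2  <
x = 1, y = 1 ↦ 1  ≥
So 6 of the 9 assignments meet the threshold.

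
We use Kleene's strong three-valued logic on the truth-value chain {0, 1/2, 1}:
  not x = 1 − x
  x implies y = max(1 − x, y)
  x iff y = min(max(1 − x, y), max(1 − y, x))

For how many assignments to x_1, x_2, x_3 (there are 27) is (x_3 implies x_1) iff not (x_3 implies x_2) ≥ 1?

value 1: 2 assignments (counts)
value 1/2: 13 assignments
value 0: 12 assignments
So 2 of the 27 assignments meet the threshold.

2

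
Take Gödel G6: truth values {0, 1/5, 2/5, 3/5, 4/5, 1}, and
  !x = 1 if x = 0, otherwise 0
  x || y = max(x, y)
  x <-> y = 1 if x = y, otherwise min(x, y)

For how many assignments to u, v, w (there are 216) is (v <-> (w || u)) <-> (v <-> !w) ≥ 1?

value 1: 16 assignments (counts)
value 4/5: 2 assignments
value 3/5: 3 assignments
value 2/5: 4 assignments
value 1/5: 5 assignments
value 0: 186 assignments
So 16 of the 216 assignments meet the threshold.

16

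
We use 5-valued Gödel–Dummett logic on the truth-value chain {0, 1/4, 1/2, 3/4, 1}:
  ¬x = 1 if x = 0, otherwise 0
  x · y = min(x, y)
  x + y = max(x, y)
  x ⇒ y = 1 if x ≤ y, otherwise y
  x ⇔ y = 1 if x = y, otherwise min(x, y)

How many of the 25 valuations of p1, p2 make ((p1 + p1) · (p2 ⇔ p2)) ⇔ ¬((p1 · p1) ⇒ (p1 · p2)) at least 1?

6

value 1: 6 assignments (counts)
value 3/4: 1 assignment
value 1/2: 1 assignment
value 1/4: 1 assignment
value 0: 16 assignments
So 6 of the 25 assignments meet the threshold.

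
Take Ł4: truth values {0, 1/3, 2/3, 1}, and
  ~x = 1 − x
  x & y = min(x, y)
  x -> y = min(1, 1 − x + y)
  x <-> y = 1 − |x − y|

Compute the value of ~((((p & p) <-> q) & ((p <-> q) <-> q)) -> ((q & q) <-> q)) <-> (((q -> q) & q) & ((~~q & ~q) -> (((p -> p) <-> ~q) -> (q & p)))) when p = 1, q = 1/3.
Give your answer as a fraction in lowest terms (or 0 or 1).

p & p = 1 & 1 = 1
(p & p) <-> q = 1 <-> 1/3 = 1/3
p <-> q = 1 <-> 1/3 = 1/3
(p <-> q) <-> q = 1/3 <-> 1/3 = 1
((p & p) <-> q) & ((p <-> q) <-> q) = 1/3 & 1 = 1/3
q & q = 1/3 & 1/3 = 1/3
(q & q) <-> q = 1/3 <-> 1/3 = 1
(((p & p) <-> q) & ((p <-> q) <-> q)) -> ((q & q) <-> q) = 1/3 -> 1 = 1
~((((p & p) <-> q) & ((p <-> q) <-> q)) -> ((q & q) <-> q)) = ~1 = 0
q -> q = 1/3 -> 1/3 = 1
(q -> q) & q = 1 & 1/3 = 1/3
~q = ~1/3 = 2/3
~~q = ~2/3 = 1/3
~q = ~1/3 = 2/3
~~q & ~q = 1/3 & 2/3 = 1/3
p -> p = 1 -> 1 = 1
~q = ~1/3 = 2/3
(p -> p) <-> ~q = 1 <-> 2/3 = 2/3
q & p = 1/3 & 1 = 1/3
((p -> p) <-> ~q) -> (q & p) = 2/3 -> 1/3 = 2/3
(~~q & ~q) -> (((p -> p) <-> ~q) -> (q & p)) = 1/3 -> 2/3 = 1
((q -> q) & q) & ((~~q & ~q) -> (((p -> p) <-> ~q) -> (q & p))) = 1/3 & 1 = 1/3
~((((p & p) <-> q) & ((p <-> q) <-> q)) -> ((q & q) <-> q)) <-> (((q -> q) & q) & ((~~q & ~q) -> (((p -> p) <-> ~q) -> (q & p)))) = 0 <-> 1/3 = 2/3

2/3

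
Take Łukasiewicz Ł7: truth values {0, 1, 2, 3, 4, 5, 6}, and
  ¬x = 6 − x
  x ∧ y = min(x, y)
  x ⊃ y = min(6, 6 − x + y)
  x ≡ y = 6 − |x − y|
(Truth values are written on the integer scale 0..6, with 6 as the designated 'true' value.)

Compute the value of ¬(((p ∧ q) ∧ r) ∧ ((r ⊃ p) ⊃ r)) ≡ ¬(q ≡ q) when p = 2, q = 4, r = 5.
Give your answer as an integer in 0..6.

p ∧ q = 2 ∧ 4 = 2
(p ∧ q) ∧ r = 2 ∧ 5 = 2
r ⊃ p = 5 ⊃ 2 = 3
(r ⊃ p) ⊃ r = 3 ⊃ 5 = 6
((p ∧ q) ∧ r) ∧ ((r ⊃ p) ⊃ r) = 2 ∧ 6 = 2
¬(((p ∧ q) ∧ r) ∧ ((r ⊃ p) ⊃ r)) = ¬2 = 4
q ≡ q = 4 ≡ 4 = 6
¬(q ≡ q) = ¬6 = 0
¬(((p ∧ q) ∧ r) ∧ ((r ⊃ p) ⊃ r)) ≡ ¬(q ≡ q) = 4 ≡ 0 = 2

2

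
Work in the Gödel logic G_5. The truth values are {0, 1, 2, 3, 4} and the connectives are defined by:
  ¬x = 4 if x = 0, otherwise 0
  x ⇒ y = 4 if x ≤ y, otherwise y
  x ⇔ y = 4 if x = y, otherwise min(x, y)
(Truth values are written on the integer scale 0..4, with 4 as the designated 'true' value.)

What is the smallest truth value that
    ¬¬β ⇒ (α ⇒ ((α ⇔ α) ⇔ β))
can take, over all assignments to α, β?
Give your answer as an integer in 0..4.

1

Take α = 2, β = 1:
¬β = ¬1 = 0
¬¬β = ¬0 = 4
α ⇔ α = 2 ⇔ 2 = 4
(α ⇔ α) ⇔ β = 4 ⇔ 1 = 1
α ⇒ ((α ⇔ α) ⇔ β) = 2 ⇒ 1 = 1
¬¬β ⇒ (α ⇒ ((α ⇔ α) ⇔ β)) = 4 ⇒ 1 = 1
No assignment yields a value below 1, so this is the minimum.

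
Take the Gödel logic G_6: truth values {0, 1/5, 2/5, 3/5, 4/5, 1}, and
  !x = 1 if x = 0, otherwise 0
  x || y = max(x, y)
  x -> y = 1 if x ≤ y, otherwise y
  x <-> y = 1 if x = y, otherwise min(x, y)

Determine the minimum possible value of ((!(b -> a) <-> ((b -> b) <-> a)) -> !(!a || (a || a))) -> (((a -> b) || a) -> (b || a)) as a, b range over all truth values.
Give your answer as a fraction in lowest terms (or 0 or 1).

Take a = 0, b = 1/5:
b -> a = 1/5 -> 0 = 0
!(b -> a) = !0 = 1
b -> b = 1/5 -> 1/5 = 1
(b -> b) <-> a = 1 <-> 0 = 0
!(b -> a) <-> ((b -> b) <-> a) = 1 <-> 0 = 0
!a = !0 = 1
a || a = 0 || 0 = 0
!a || (a || a) = 1 || 0 = 1
!(!a || (a || a)) = !1 = 0
(!(b -> a) <-> ((b -> b) <-> a)) -> !(!a || (a || a)) = 0 -> 0 = 1
a -> b = 0 -> 1/5 = 1
(a -> b) || a = 1 || 0 = 1
b || a = 1/5 || 0 = 1/5
((a -> b) || a) -> (b || a) = 1 -> 1/5 = 1/5
((!(b -> a) <-> ((b -> b) <-> a)) -> !(!a || (a || a))) -> (((a -> b) || a) -> (b || a)) = 1 -> 1/5 = 1/5
No assignment yields a value below 1/5, so this is the minimum.

1/5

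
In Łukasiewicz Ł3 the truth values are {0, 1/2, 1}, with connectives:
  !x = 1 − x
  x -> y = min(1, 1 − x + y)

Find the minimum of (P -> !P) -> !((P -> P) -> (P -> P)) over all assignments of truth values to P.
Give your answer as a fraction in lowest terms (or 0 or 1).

0

Take P = 0:
!P = !0 = 1
P -> !P = 0 -> 1 = 1
P -> P = 0 -> 0 = 1
P -> P = 0 -> 0 = 1
(P -> P) -> (P -> P) = 1 -> 1 = 1
!((P -> P) -> (P -> P)) = !1 = 0
(P -> !P) -> !((P -> P) -> (P -> P)) = 1 -> 0 = 0
No assignment yields a value below 0, so this is the minimum.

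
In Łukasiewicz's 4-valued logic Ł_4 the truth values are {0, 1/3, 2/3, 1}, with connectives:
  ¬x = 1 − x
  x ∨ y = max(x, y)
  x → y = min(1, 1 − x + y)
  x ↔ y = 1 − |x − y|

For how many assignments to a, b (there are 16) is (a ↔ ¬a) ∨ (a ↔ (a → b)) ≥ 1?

2

a = 0, b = 0 ↦ 0  <
a = 0, b = 1/3 ↦ 0  <
a = 0, b = 2/3 ↦ 0  <
a = 0, b = 1 ↦ 0  <
a = 1/3, b = 0 ↦ 2/3  <
a = 1/3, b = 1/3 ↦ 2/3  <
a = 1/3, b = 2/3 ↦ 2/3  <
a = 1/3, b = 1 ↦ 2/3  <
a = 2/3, b = 0 ↦ 2/3  <
a = 2/3, b = 1/3 ↦ 1  ≥
a = 2/3, b = 2/3 ↦ 2/3  <
a = 2/3, b = 1 ↦ 2/3  <
a = 1, b = 0 ↦ 0  <
a = 1, b = 1/3 ↦ 1/3  <
a = 1, b = 2/3 ↦ 2/3  <
a = 1, b = 1 ↦ 1  ≥
So 2 of the 16 assignments meet the threshold.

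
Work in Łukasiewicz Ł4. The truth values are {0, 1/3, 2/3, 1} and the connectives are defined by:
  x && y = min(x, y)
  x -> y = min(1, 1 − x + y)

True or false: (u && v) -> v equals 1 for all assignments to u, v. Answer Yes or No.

u = 0, v = 0 ↦ 1
u = 0, v = 1/3 ↦ 1
u = 0, v = 2/3 ↦ 1
u = 0, v = 1 ↦ 1
u = 1/3, v = 0 ↦ 1
u = 1/3, v = 1/3 ↦ 1
u = 1/3, v = 2/3 ↦ 1
u = 1/3, v = 1 ↦ 1
u = 2/3, v = 0 ↦ 1
u = 2/3, v = 1/3 ↦ 1
u = 2/3, v = 2/3 ↦ 1
u = 2/3, v = 1 ↦ 1
u = 1, v = 0 ↦ 1
u = 1, v = 1/3 ↦ 1
u = 1, v = 2/3 ↦ 1
u = 1, v = 1 ↦ 1
Every assignment gives a value ≥ 1.

Yes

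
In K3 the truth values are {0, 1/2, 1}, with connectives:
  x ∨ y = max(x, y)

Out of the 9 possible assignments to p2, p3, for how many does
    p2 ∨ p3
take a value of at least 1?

p2 = 0, p3 = 0 ↦ 0  <
p2 = 0, p3 = 1/2 ↦ 1/2  <
p2 = 0, p3 = 1 ↦ 1  ≥
p2 = 1/2, p3 = 0 ↦ 1/2  <
p2 = 1/2, p3 = 1/2 ↦ 1/2  <
p2 = 1/2, p3 = 1 ↦ 1  ≥
p2 = 1, p3 = 0 ↦ 1  ≥
p2 = 1, p3 = 1/2 ↦ 1  ≥
p2 = 1, p3 = 1 ↦ 1  ≥
So 5 of the 9 assignments meet the threshold.

5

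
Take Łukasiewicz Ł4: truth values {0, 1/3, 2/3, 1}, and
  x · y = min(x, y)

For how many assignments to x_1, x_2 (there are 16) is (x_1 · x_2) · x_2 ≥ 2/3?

x_1 = 0, x_2 = 0 ↦ 0  <
x_1 = 0, x_2 = 1/3 ↦ 0  <
x_1 = 0, x_2 = 2/3 ↦ 0  <
x_1 = 0, x_2 = 1 ↦ 0  <
x_1 = 1/3, x_2 = 0 ↦ 0  <
x_1 = 1/3, x_2 = 1/3 ↦ 1/3  <
x_1 = 1/3, x_2 = 2/3 ↦ 1/3  <
x_1 = 1/3, x_2 = 1 ↦ 1/3  <
x_1 = 2/3, x_2 = 0 ↦ 0  <
x_1 = 2/3, x_2 = 1/3 ↦ 1/3  <
x_1 = 2/3, x_2 = 2/3 ↦ 2/3  ≥
x_1 = 2/3, x_2 = 1 ↦ 2/3  ≥
x_1 = 1, x_2 = 0 ↦ 0  <
x_1 = 1, x_2 = 1/3 ↦ 1/3  <
x_1 = 1, x_2 = 2/3 ↦ 2/3  ≥
x_1 = 1, x_2 = 1 ↦ 1  ≥
So 4 of the 16 assignments meet the threshold.

4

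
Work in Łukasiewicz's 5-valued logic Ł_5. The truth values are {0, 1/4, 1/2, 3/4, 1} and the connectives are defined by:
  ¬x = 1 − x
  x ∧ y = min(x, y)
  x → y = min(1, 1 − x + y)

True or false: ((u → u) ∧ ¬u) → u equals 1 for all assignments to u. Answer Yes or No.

Counterexample: take u = 0.
u → u = 0 → 0 = 1
¬u = ¬0 = 1
(u → u) ∧ ¬u = 1 ∧ 1 = 1
((u → u) ∧ ¬u) → u = 1 → 0 = 0
This gives 0 ≠ 1.

No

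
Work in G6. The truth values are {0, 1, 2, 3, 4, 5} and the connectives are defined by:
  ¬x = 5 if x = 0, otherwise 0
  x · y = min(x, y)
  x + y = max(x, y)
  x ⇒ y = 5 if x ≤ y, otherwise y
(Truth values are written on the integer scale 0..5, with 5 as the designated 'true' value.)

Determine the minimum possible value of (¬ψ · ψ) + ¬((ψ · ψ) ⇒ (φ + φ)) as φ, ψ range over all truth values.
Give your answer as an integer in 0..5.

0

Take φ = 0, ψ = 0:
¬ψ = ¬0 = 5
¬ψ · ψ = 5 · 0 = 0
ψ · ψ = 0 · 0 = 0
φ + φ = 0 + 0 = 0
(ψ · ψ) ⇒ (φ + φ) = 0 ⇒ 0 = 5
¬((ψ · ψ) ⇒ (φ + φ)) = ¬5 = 0
(¬ψ · ψ) + ¬((ψ · ψ) ⇒ (φ + φ)) = 0 + 0 = 0
No assignment yields a value below 0, so this is the minimum.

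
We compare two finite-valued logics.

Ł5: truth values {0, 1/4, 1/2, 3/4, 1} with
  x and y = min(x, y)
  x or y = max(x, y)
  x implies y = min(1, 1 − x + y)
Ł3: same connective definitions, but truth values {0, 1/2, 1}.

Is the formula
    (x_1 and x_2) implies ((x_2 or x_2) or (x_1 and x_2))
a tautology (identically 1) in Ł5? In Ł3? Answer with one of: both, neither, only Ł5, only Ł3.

In Ł5: every assignment gives 1 — tautology.
In Ł3: every assignment gives 1 — tautology.

both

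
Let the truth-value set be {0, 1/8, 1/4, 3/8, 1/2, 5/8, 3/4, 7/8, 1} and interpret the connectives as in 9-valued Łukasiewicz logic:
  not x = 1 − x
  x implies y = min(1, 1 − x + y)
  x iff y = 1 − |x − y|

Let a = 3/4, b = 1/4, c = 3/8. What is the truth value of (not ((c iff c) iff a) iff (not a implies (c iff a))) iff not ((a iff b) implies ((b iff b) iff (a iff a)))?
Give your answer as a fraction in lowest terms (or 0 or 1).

3/4

c iff c = 3/8 iff 3/8 = 1
(c iff c) iff a = 1 iff 3/4 = 3/4
not ((c iff c) iff a) = not 3/4 = 1/4
not a = not 3/4 = 1/4
c iff a = 3/8 iff 3/4 = 5/8
not a implies (c iff a) = 1/4 implies 5/8 = 1
not ((c iff c) iff a) iff (not a implies (c iff a)) = 1/4 iff 1 = 1/4
a iff b = 3/4 iff 1/4 = 1/2
b iff b = 1/4 iff 1/4 = 1
a iff a = 3/4 iff 3/4 = 1
(b iff b) iff (a iff a) = 1 iff 1 = 1
(a iff b) implies ((b iff b) iff (a iff a)) = 1/2 implies 1 = 1
not ((a iff b) implies ((b iff b) iff (a iff a))) = not 1 = 0
(not ((c iff c) iff a) iff (not a implies (c iff a))) iff not ((a iff b) implies ((b iff b) iff (a iff a))) = 1/4 iff 0 = 3/4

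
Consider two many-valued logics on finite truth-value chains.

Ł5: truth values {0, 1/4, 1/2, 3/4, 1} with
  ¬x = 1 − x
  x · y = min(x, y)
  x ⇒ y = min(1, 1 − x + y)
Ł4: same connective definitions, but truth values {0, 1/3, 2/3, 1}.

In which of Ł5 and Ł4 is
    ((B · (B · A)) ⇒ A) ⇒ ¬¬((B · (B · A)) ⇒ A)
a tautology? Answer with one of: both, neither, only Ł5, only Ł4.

In Ł5: every assignment gives 1 — tautology.
In Ł4: every assignment gives 1 — tautology.

both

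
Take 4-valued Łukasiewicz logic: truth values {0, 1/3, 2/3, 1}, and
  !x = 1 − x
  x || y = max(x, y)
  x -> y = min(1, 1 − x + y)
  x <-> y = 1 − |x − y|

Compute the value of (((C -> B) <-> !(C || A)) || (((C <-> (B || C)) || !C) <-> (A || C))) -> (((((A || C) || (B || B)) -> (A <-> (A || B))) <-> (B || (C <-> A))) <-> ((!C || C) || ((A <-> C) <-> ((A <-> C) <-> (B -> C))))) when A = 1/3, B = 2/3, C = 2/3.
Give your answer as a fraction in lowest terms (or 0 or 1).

1

C -> B = 2/3 -> 2/3 = 1
C || A = 2/3 || 1/3 = 2/3
!(C || A) = !2/3 = 1/3
(C -> B) <-> !(C || A) = 1 <-> 1/3 = 1/3
B || C = 2/3 || 2/3 = 2/3
C <-> (B || C) = 2/3 <-> 2/3 = 1
!C = !2/3 = 1/3
(C <-> (B || C)) || !C = 1 || 1/3 = 1
A || C = 1/3 || 2/3 = 2/3
((C <-> (B || C)) || !C) <-> (A || C) = 1 <-> 2/3 = 2/3
((C -> B) <-> !(C || A)) || (((C <-> (B || C)) || !C) <-> (A || C)) = 1/3 || 2/3 = 2/3
A || C = 1/3 || 2/3 = 2/3
B || B = 2/3 || 2/3 = 2/3
(A || C) || (B || B) = 2/3 || 2/3 = 2/3
A || B = 1/3 || 2/3 = 2/3
A <-> (A || B) = 1/3 <-> 2/3 = 2/3
((A || C) || (B || B)) -> (A <-> (A || B)) = 2/3 -> 2/3 = 1
C <-> A = 2/3 <-> 1/3 = 2/3
B || (C <-> A) = 2/3 || 2/3 = 2/3
(((A || C) || (B || B)) -> (A <-> (A || B))) <-> (B || (C <-> A)) = 1 <-> 2/3 = 2/3
!C = !2/3 = 1/3
!C || C = 1/3 || 2/3 = 2/3
A <-> C = 1/3 <-> 2/3 = 2/3
A <-> C = 1/3 <-> 2/3 = 2/3
B -> C = 2/3 -> 2/3 = 1
(A <-> C) <-> (B -> C) = 2/3 <-> 1 = 2/3
(A <-> C) <-> ((A <-> C) <-> (B -> C)) = 2/3 <-> 2/3 = 1
(!C || C) || ((A <-> C) <-> ((A <-> C) <-> (B -> C))) = 2/3 || 1 = 1
((((A || C) || (B || B)) -> (A <-> (A || B))) <-> (B || (C <-> A))) <-> ((!C || C) || ((A <-> C) <-> ((A <-> C) <-> (B -> C)))) = 2/3 <-> 1 = 2/3
(((C -> B) <-> !(C || A)) || (((C <-> (B || C)) || !C) <-> (A || C))) -> (((((A || C) || (B || B)) -> (A <-> (A || B))) <-> (B || (C <-> A))) <-> ((!C || C) || ((A <-> C) <-> ((A <-> C) <-> (B -> C))))) = 2/3 -> 2/3 = 1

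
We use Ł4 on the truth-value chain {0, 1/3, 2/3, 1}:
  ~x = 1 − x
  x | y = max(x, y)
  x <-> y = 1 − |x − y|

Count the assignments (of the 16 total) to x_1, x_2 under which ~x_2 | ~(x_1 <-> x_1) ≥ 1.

4

x_1 = 0, x_2 = 0 ↦ 1  ≥
x_1 = 0, x_2 = 1/3 ↦ 2/3  <
x_1 = 0, x_2 = 2/3 ↦ 1/3  <
x_1 = 0, x_2 = 1 ↦ 0  <
x_1 = 1/3, x_2 = 0 ↦ 1  ≥
x_1 = 1/3, x_2 = 1/3 ↦ 2/3  <
x_1 = 1/3, x_2 = 2/3 ↦ 1/3  <
x_1 = 1/3, x_2 = 1 ↦ 0  <
x_1 = 2/3, x_2 = 0 ↦ 1  ≥
x_1 = 2/3, x_2 = 1/3 ↦ 2/3  <
x_1 = 2/3, x_2 = 2/3 ↦ 1/3  <
x_1 = 2/3, x_2 = 1 ↦ 0  <
x_1 = 1, x_2 = 0 ↦ 1  ≥
x_1 = 1, x_2 = 1/3 ↦ 2/3  <
x_1 = 1, x_2 = 2/3 ↦ 1/3  <
x_1 = 1, x_2 = 1 ↦ 0  <
So 4 of the 16 assignments meet the threshold.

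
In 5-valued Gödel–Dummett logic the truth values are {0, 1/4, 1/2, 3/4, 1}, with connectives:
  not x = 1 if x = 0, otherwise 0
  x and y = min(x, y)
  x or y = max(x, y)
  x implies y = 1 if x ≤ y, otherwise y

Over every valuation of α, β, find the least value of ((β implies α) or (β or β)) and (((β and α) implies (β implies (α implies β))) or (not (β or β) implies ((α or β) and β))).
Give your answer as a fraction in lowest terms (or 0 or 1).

1/4

Take α = 0, β = 1/4:
β implies α = 1/4 implies 0 = 0
β or β = 1/4 or 1/4 = 1/4
(β implies α) or (β or β) = 0 or 1/4 = 1/4
β and α = 1/4 and 0 = 0
α implies β = 0 implies 1/4 = 1
β implies (α implies β) = 1/4 implies 1 = 1
(β and α) implies (β implies (α implies β)) = 0 implies 1 = 1
β or β = 1/4 or 1/4 = 1/4
not (β or β) = not 1/4 = 0
α or β = 0 or 1/4 = 1/4
(α or β) and β = 1/4 and 1/4 = 1/4
not (β or β) implies ((α or β) and β) = 0 implies 1/4 = 1
((β and α) implies (β implies (α implies β))) or (not (β or β) implies ((α or β) and β)) = 1 or 1 = 1
((β implies α) or (β or β)) and (((β and α) implies (β implies (α implies β))) or (not (β or β) implies ((α or β) and β))) = 1/4 and 1 = 1/4
No assignment yields a value below 1/4, so this is the minimum.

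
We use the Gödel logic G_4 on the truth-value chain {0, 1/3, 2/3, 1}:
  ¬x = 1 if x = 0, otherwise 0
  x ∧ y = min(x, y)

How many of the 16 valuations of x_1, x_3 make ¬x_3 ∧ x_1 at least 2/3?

x_1 = 0, x_3 = 0 ↦ 0  <
x_1 = 0, x_3 = 1/3 ↦ 0  <
x_1 = 0, x_3 = 2/3 ↦ 0  <
x_1 = 0, x_3 = 1 ↦ 0  <
x_1 = 1/3, x_3 = 0 ↦ 1/3  <
x_1 = 1/3, x_3 = 1/3 ↦ 0  <
x_1 = 1/3, x_3 = 2/3 ↦ 0  <
x_1 = 1/3, x_3 = 1 ↦ 0  <
x_1 = 2/3, x_3 = 0 ↦ 2/3  ≥
x_1 = 2/3, x_3 = 1/3 ↦ 0  <
x_1 = 2/3, x_3 = 2/3 ↦ 0  <
x_1 = 2/3, x_3 = 1 ↦ 0  <
x_1 = 1, x_3 = 0 ↦ 1  ≥
x_1 = 1, x_3 = 1/3 ↦ 0  <
x_1 = 1, x_3 = 2/3 ↦ 0  <
x_1 = 1, x_3 = 1 ↦ 0  <
So 2 of the 16 assignments meet the threshold.

2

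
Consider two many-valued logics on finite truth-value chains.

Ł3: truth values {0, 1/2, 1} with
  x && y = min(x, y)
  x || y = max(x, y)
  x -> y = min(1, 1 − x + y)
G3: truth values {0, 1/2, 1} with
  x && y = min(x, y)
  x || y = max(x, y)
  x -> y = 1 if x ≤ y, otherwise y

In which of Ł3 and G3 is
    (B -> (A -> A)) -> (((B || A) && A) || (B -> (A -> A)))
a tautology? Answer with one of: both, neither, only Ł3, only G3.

both

In Ł3: every assignment gives 1 — tautology.
In G3: every assignment gives 1 — tautology.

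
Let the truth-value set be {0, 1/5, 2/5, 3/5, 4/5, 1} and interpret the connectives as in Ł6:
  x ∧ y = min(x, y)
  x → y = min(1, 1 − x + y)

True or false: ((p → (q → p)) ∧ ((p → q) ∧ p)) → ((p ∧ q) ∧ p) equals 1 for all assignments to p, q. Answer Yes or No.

Counterexample: take p = 1/5, q = 0.
q → p = 0 → 1/5 = 1
p → (q → p) = 1/5 → 1 = 1
p → q = 1/5 → 0 = 4/5
(p → q) ∧ p = 4/5 ∧ 1/5 = 1/5
(p → (q → p)) ∧ ((p → q) ∧ p) = 1 ∧ 1/5 = 1/5
p ∧ q = 1/5 ∧ 0 = 0
(p ∧ q) ∧ p = 0 ∧ 1/5 = 0
((p → (q → p)) ∧ ((p → q) ∧ p)) → ((p ∧ q) ∧ p) = 1/5 → 0 = 4/5
This gives 4/5 ≠ 1.

No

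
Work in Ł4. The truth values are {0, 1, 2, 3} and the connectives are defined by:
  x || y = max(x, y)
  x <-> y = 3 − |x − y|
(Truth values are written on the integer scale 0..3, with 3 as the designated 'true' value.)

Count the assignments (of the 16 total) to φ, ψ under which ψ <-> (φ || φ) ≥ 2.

10

φ = 0, ψ = 0 ↦ 3  ≥
φ = 0, ψ = 1 ↦ 2  ≥
φ = 0, ψ = 2 ↦ 1  <
φ = 0, ψ = 3 ↦ 0  <
φ = 1, ψ = 0 ↦ 2  ≥
φ = 1, ψ = 1 ↦ 3  ≥
φ = 1, ψ = 2 ↦ 2  ≥
φ = 1, ψ = 3 ↦ 1  <
φ = 2, ψ = 0 ↦ 1  <
φ = 2, ψ = 1 ↦ 2  ≥
φ = 2, ψ = 2 ↦ 3  ≥
φ = 2, ψ = 3 ↦ 2  ≥
φ = 3, ψ = 0 ↦ 0  <
φ = 3, ψ = 1 ↦ 1  <
φ = 3, ψ = 2 ↦ 2  ≥
φ = 3, ψ = 3 ↦ 3  ≥
So 10 of the 16 assignments meet the threshold.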